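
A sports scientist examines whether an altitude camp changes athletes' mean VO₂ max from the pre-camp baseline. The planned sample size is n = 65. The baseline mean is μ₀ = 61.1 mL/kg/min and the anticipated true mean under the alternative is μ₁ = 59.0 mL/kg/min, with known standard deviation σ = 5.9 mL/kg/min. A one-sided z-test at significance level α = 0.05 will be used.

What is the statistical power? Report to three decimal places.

Power ≈ 0.890

Standardized effect: d = |μ₁ − μ₀| / σ = |59.0 − 61.1| / 5.9 = 0.3559
Noncentrality parameter: δ = d·√n = 0.3559 × √65 = 2.8696
One-sided α = 0.05 → critical value z_{0.05} = 1.645.
Power = P(Z > 1.645 − δ) = Φ(1.225) = 0.8897.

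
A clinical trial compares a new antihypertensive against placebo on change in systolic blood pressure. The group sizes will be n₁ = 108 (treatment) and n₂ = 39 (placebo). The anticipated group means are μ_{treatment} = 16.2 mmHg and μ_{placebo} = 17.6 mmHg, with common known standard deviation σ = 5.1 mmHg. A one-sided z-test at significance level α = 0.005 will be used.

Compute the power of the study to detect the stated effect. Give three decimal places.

Power ≈ 0.134

Standardized effect: d = |μ_{treatment} − μ_{placebo}| / σ = |16.2 − 17.6| / 5.1 = 0.2745
Noncentrality parameter: δ = d / √(1/n₁ + 1/n₂) = 0.2745 / √(1/108 + 1/39) = 1.4694
Critical value for a one-sided test at α = 0.005: z_α = 2.576.
Power = Φ(δ − 2.576) = Φ(-1.106) = 0.1343.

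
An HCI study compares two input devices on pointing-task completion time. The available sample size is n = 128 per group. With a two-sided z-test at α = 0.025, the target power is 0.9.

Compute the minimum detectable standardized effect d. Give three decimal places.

Need Φ(δ − 2.241) = 0.9, so δ = 2.241 + 1.282 = 3.523.
(The second rejection-region term Φ(−δ − z_{α/2}) is negligible and dropped.)
δ = d·√(n/2) ⇒ d = δ/√(n/2) = 3.523/√(128/2) = 0.4404.

d ≈ 0.440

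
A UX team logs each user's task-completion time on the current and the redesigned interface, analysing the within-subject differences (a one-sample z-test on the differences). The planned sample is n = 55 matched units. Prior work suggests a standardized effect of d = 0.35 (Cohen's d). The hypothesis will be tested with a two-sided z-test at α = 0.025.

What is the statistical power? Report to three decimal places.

Power ≈ 0.638

Noncentrality parameter: δ = d·√n = 0.35 × √55 = 2.5957
Critical value for a two-sided test at α = 0.025: z_{α/2} = 2.241.
Power = Φ(δ − 2.241) + Φ(−δ − 2.241) = Φ(0.354) + Φ(-4.837) = 0.6384 + 0.0000 = 0.6384.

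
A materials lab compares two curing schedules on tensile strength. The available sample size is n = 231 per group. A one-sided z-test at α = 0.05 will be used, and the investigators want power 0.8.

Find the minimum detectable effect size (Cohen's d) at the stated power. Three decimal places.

Need Φ(δ − 1.645) = 0.8, so δ = 1.645 + 0.842 = 2.486.
δ = d·√(n/2) ⇒ d = δ/√(n/2) = 2.486/√(231/2) = 0.2314.

d ≈ 0.231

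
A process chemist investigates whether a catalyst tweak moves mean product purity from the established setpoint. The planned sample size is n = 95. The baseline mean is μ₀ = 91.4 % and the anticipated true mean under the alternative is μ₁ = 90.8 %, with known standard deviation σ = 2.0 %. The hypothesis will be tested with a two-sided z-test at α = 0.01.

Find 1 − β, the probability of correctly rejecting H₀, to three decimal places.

Power ≈ 0.636

Standardized effect: d = |μ₁ − μ₀| / σ = |90.8 − 91.4| / 2.0 = 0.3000
Noncentrality parameter: δ = d·√n = 0.3000 × √95 = 2.9240
Two-sided α = 0.01 → critical value z_{0.005} = 2.576.
Power = Φ(δ − 2.576) + Φ(−δ − 2.576) = Φ(0.348) + Φ(-5.500) = 0.6362 + 0.0000 = 0.6362.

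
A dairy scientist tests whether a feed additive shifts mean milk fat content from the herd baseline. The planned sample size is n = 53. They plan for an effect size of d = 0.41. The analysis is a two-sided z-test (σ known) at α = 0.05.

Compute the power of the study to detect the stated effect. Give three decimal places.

Power ≈ 0.847

Noncentrality parameter: δ = d·√n = 0.41 × √53 = 2.9848
Critical value for a two-sided test at α = 0.05: z_{α/2} = 1.960.
Power = Φ(δ − 1.960) + Φ(−δ − 1.960) = Φ(1.025) + Φ(-4.945) = 0.8473 + 0.0000 = 0.8473.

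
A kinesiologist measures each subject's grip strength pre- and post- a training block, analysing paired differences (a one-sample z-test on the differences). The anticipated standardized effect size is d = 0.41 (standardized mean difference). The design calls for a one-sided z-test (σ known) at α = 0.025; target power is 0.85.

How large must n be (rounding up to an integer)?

Set Φ(δ − 1.960) = 0.85; then δ − 1.960 = Φ⁻¹(0.85) = 1.036, giving δ = 2.996.
δ = d·√n ⇒ n = (δ/d)² = (2.996 / 0.41)² = 53.41.
Rounding up, n = 54.

n = 54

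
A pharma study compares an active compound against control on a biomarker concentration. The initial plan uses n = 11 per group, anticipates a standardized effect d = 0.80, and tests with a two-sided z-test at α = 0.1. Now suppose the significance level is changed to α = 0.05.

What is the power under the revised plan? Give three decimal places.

Power ≈ 0.467

δ = d·√(n/2) = 0.80 × √(11/2) = 1.8762 (unchanged). New critical value: z_{0.025} = 1.960.
Revised power = Φ(δ − 1.960) + Φ(−δ − 1.960) = Φ(-0.084) + Φ(-3.836) = 0.4666 + 0.0001 = 0.4667.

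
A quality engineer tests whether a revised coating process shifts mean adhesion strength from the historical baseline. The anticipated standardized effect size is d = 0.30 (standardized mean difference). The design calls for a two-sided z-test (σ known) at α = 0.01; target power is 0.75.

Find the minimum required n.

For power 0.75 need Φ(δ − z_{0.005}) = 0.75, so δ = z_{0.005} + z_{0.25} = 2.576 + 0.674 = 3.250.
(The Φ(−δ − z_{α/2}) term is vanishingly small for δ > 0 and is dropped in the standard sample-size formula.)
δ = d·√n ⇒ n = (δ/d)² = (3.250 / 0.30)² = 117.38.
Rounding up, n = 118.

n = 118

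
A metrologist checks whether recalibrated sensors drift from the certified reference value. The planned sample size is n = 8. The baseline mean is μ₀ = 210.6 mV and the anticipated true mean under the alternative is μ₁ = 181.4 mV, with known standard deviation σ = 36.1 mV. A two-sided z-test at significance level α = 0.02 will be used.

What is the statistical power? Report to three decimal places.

Standardized effect: d = |μ₁ − μ₀| / σ = |181.4 − 210.6| / 36.1 = 0.8089
Noncentrality parameter: δ = d·√n = 0.8089 × √8 = 2.2878
Two-sided α = 0.02 → critical value z_{0.01} = 2.326.
Power = Φ(δ − 2.326) + Φ(−δ − 2.326) = Φ(-0.039) + Φ(-4.614) = 0.4846 + 0.0000 = 0.4846.

Power ≈ 0.485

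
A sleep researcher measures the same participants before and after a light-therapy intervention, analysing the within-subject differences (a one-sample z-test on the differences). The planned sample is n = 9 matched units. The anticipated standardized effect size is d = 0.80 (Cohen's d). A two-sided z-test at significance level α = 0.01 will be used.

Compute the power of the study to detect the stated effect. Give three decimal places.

Power ≈ 0.430

Noncentrality parameter: δ = d·√n = 0.80 × √9 = 2.4000
Two-sided α = 0.01 → critical value z_{0.005} = 2.576.
Power = Φ(δ − 2.576) + Φ(−δ − 2.576) = Φ(-0.176) + Φ(-4.976) = 0.4302 + 0.0000 = 0.4302.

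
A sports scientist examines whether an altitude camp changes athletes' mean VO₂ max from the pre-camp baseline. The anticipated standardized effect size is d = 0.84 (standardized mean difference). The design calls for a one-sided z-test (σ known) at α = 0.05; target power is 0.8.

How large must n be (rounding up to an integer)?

n = 9

Set Φ(δ − 1.645) = 0.8; then δ − 1.645 = Φ⁻¹(0.8) = 0.842, giving δ = 2.486.
δ = d·√n ⇒ n = (δ/d)² = (2.486 / 0.84)² = 8.76.
Rounding up, n = 9.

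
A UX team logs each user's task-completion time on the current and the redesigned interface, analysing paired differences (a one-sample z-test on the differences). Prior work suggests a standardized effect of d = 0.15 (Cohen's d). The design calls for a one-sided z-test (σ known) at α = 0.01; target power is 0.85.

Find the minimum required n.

For power 0.85 need Φ(δ − z_{0.01}) = 0.85, so δ = z_{0.01} + z_{0.15} = 2.326 + 1.036 = 3.363.
δ = d·√n ⇒ n = (δ/d)² = (3.363 / 0.15)² = 502.59.
Rounding up, n = 503.

n = 503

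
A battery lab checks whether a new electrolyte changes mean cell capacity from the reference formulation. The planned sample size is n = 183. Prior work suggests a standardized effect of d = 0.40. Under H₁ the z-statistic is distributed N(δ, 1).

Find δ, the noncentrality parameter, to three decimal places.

δ ≈ 5.411

The noncentrality parameter scales effect size by the design's sample-size factor: δ = d·√n = 0.40 × √183 = 5.4111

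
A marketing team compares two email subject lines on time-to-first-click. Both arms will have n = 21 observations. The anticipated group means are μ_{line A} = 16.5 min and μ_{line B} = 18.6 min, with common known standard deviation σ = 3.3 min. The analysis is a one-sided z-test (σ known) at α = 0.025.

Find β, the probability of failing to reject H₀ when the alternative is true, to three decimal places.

β ≈ 0.459

Standardized effect: d = |μ_{line A} − μ_{line B}| / σ = |16.5 − 18.6| / 3.3 = 0.6364
Noncentrality parameter: δ = d·√(n/2) = 0.6364 × √(21/2) = 2.0621
Critical value for a one-sided test at α = 0.025: z_α = 1.960.
Power = Φ(δ − 1.960) = Φ(0.102) = 0.5407.
Type II error: β = 1 − power = 1 − 0.5407 = 0.4593.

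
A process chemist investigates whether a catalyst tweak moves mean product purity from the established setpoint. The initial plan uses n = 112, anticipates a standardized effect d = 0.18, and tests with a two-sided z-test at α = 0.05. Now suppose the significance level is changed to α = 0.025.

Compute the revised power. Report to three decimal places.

Power ≈ 0.368

δ = d·√n = 0.18 × √112 = 1.9049 (unchanged). New critical value: z_{0.0125} = 2.241.
Revised power = Φ(δ − 2.241) + Φ(−δ − 2.241) = Φ(-0.336) + Φ(-4.146) = 0.3683 + 0.0000 = 0.3683.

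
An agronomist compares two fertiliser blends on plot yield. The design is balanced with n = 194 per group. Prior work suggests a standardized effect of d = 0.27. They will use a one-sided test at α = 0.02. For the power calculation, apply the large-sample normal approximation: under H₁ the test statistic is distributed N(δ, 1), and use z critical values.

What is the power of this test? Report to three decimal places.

Power ≈ 0.728

Noncentrality parameter: δ = d·√(n/2) = 0.27 × √(194/2) = 2.6592
Critical value for a one-sided test at α = 0.02: z_α = 2.054.
Power = P(Z > 2.054 − δ) = Φ(0.605) = 0.7276.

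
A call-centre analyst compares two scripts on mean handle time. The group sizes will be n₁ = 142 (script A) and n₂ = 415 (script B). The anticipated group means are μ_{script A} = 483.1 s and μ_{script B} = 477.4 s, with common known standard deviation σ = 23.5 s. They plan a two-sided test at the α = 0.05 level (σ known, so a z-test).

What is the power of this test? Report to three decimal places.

Power ≈ 0.704

Standardized effect: d = |μ_{script A} − μ_{script B}| / σ = |483.1 − 477.4| / 23.5 = 0.2426
Noncentrality parameter: δ = d / √(1/n₁ + 1/n₂) = 0.2426 / √(1/142 + 1/415) = 2.4949
Critical value for a two-sided test at α = 0.05: z_{α/2} = 1.960.
Power = Φ(δ − 1.960) + Φ(−δ − 1.960) = Φ(0.535) + Φ(-4.455) = 0.7036 + 0.0000 = 0.7036.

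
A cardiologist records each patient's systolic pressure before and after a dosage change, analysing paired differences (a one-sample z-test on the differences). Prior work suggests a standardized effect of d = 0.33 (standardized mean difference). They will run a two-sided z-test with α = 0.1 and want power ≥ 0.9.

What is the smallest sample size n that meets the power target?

n = 79

For power 0.9 need Φ(δ − z_{0.05}) = 0.9, so δ = z_{0.05} + z_{0.10} = 1.645 + 1.282 = 2.926.
(Ignoring the negligible lower-tail rejection probability gives the usual closed-form inversion.)
δ = d·√n ⇒ n = (δ/d)² = (2.926 / 0.33)² = 78.64.
Round up to the next whole unit.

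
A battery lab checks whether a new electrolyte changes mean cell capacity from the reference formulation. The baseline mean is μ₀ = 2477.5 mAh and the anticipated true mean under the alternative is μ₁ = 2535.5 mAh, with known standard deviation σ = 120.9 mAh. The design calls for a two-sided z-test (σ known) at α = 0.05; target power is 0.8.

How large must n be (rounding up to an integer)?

Standardized effect: d = |μ₁ − μ₀| / σ = |2535.5 − 2477.5| / 120.9 = 0.4797
For power 0.8 need Φ(δ − z_{0.025}) = 0.8, so δ = z_{0.025} + z_{0.20} = 1.960 + 0.842 = 2.802.
(The Φ(−δ − z_{α/2}) term is vanishingly small for δ > 0 and is dropped in the standard sample-size formula.)
δ = d·√n ⇒ n = (δ/d)² = (2.802 / 0.4797)² = 34.10.
Rounding up, n = 35.

n = 35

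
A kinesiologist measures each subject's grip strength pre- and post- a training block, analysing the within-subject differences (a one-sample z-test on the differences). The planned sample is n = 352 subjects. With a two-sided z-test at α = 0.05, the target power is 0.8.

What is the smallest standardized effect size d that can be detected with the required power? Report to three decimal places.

Required noncentrality: δ = z_{0.025} + z_{0.20} = 1.960 + 0.842 = 2.802.
(The second rejection-region term Φ(−δ − z_{α/2}) is negligible and dropped.)
δ = d·√n ⇒ d = δ/√n = 2.802/√352 = 0.1493.

d ≈ 0.149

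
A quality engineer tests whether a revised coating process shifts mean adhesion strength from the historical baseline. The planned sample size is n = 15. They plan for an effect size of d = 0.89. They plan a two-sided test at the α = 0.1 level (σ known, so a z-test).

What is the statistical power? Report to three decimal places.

Noncentrality parameter: δ = d·√n = 0.89 × √15 = 3.4470
Critical value for a two-sided test at α = 0.1: z_{α/2} = 1.645.
Power = Φ(δ − 1.645) + Φ(−δ − 1.645) = Φ(1.802) + Φ(-5.092) = 0.9642 + 0.0000 = 0.9642.

Power ≈ 0.964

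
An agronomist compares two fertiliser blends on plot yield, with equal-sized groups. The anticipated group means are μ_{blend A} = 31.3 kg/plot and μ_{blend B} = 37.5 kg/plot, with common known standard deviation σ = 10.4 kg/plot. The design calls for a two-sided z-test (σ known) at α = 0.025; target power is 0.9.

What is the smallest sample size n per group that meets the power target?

n = 70 per group

Standardized effect: d = |μ_{blend A} − μ_{blend B}| / σ = |31.3 − 37.5| / 10.4 = 0.5962
Set Φ(δ − 2.241) = 0.9; then δ − 2.241 = Φ⁻¹(0.9) = 1.282, giving δ = 3.523.
(For δ > 0 the lower-tail rejection region contributes negligibly to power, so the one-term inversion is standard.)
δ = d·√(n/2) ⇒ n = 2(δ/d)² = 2 × (3.523 / 0.5962)² = 69.84.
Round up to the next whole unit.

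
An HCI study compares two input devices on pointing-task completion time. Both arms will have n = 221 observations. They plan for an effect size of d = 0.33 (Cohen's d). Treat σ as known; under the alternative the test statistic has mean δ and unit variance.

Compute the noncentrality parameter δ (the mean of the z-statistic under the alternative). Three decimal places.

δ = d·√(n/2) = 0.33 × √(221/2) = 3.4689

δ ≈ 3.469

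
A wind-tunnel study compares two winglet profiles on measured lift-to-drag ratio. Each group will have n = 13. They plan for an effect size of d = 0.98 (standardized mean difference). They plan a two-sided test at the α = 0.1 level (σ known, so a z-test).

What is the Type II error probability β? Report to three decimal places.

Noncentrality parameter: δ = d·√(n/2) = 0.98 × √(13/2) = 2.4985
Two-sided α = 0.1 → critical value z_{0.05} = 1.645.
Power = Φ(δ − 1.645) + Φ(−δ − 1.645) = Φ(0.854) + Φ(-4.143) = 0.8034 + 0.0000 = 0.8034.
Type II error: β = 1 − power = 1 − 0.8034 = 0.1966.

β ≈ 0.197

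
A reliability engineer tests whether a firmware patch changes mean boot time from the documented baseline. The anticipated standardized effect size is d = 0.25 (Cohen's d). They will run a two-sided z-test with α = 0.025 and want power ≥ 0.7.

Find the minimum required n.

Set Φ(δ − 2.241) = 0.7; then δ − 2.241 = Φ⁻¹(0.7) = 0.524, giving δ = 2.766.
(The Φ(−δ − z_{α/2}) term is vanishingly small for δ > 0 and is dropped in the standard sample-size formula.)
δ = d·√n ⇒ n = (δ/d)² = (2.766 / 0.25)² = 122.39.
Rounding up, n = 123.

n = 123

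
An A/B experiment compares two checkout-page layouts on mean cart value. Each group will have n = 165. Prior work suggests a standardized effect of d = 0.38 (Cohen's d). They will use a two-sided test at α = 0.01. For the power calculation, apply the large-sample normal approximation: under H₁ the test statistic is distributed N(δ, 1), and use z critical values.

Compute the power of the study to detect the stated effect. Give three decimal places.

Noncentrality parameter: δ = d·√(n/2) = 0.38 × √(165/2) = 3.4515
Two-sided α = 0.01 → critical value z_{0.005} = 2.576.
Power = Φ(δ − 2.576) + Φ(−δ − 2.576) = Φ(0.876) + Φ(-6.027) = 0.8094 + 0.0000 = 0.8094.

Power ≈ 0.809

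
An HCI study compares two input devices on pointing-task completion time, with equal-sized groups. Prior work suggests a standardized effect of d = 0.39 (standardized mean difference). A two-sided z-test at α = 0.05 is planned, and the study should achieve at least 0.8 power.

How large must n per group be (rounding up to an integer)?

n = 104 per group

For power 0.8 need Φ(δ − z_{0.025}) = 0.8, so δ = z_{0.025} + z_{0.20} = 1.960 + 0.842 = 2.802.
(The Φ(−δ − z_{α/2}) term is vanishingly small for δ > 0 and is dropped in the standard sample-size formula.)
δ = d·√(n/2) ⇒ n = 2(δ/d)² = 2 × (2.802 / 0.39)² = 103.21.
Round up to the next whole unit.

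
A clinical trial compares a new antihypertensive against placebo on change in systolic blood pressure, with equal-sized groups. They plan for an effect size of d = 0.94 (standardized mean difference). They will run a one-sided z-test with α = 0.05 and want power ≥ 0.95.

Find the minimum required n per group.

For power 0.95 need Φ(δ − z_{0.05}) = 0.95, so δ = z_{0.05} + z_{0.05} = 1.645 + 1.645 = 3.290.
δ = d·√(n/2) ⇒ n = 2(δ/d)² = 2 × (3.290 / 0.94)² = 24.50.
Round up to the next whole unit.

n = 25 per group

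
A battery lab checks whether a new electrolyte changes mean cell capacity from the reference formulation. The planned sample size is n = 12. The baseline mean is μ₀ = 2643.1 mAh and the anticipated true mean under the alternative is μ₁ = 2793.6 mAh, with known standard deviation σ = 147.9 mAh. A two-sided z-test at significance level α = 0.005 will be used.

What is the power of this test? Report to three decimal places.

Power ≈ 0.764

Standardized effect: d = |μ₁ − μ₀| / σ = |2793.6 − 2643.1| / 147.9 = 1.0176
Noncentrality parameter: δ = d·√n = 1.0176 × √12 = 3.5250
Critical value for a two-sided test at α = 0.005: z_{α/2} = 2.807.
Power = Φ(δ − 2.807) + Φ(−δ − 2.807) = Φ(0.718) + Φ(-6.332) = 0.7636 + 0.0000 = 0.7636.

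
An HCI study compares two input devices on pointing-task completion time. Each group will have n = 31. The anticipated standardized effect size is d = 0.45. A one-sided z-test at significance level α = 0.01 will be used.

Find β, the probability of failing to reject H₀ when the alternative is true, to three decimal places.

Noncentrality parameter: δ = d·√(n/2) = 0.45 × √(31/2) = 1.7717
Critical value for a one-sided test at α = 0.01: z_α = 2.326.
Power = P(Z > 2.326 − δ) = Φ(-0.555) = 0.2896.
Type II error: β = 1 − power = 1 − 0.2896 = 0.7104.

β ≈ 0.710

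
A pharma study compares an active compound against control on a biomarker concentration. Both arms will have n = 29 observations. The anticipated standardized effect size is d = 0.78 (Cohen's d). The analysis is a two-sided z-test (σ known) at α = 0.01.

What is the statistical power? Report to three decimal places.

Power ≈ 0.653

Noncentrality parameter: δ = d·√(n/2) = 0.78 × √(29/2) = 2.9702
Critical value for a two-sided test at α = 0.01: z_{α/2} = 2.576.
Power = Φ(δ − 2.576) + Φ(−δ − 2.576) = Φ(0.394) + Φ(-5.546) = 0.6533 + 0.0000 = 0.6533.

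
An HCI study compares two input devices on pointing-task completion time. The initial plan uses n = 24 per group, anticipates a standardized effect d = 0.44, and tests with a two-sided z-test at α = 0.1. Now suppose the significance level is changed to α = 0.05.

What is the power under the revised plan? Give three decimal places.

Power ≈ 0.332

δ = d·√(n/2) = 0.44 × √(24/2) = 1.5242 (unchanged). New critical value: z_{0.025} = 1.960.
Revised power = Φ(δ − 1.960) + Φ(−δ − 1.960) = Φ(-0.436) + Φ(-3.484) = 0.3315 + 0.0002 = 0.3318.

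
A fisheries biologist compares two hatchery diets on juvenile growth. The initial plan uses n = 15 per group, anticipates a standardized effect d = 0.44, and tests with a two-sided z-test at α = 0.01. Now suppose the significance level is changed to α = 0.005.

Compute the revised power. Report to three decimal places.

Power ≈ 0.055

δ = d·√(n/2) = 0.44 × √(15/2) = 1.2050 (unchanged). New critical value: z_{0.0025} = 2.807.
Revised power = Φ(δ − 2.807) + Φ(−δ − 2.807) = Φ(-1.602) + Φ(-4.012) = 0.0546 + 0.0000 = 0.0546.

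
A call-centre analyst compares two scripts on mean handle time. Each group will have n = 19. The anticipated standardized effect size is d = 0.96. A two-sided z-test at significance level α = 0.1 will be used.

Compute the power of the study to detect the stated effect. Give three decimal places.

Power ≈ 0.906

Noncentrality parameter: δ = d·√(n/2) = 0.96 × √(19/2) = 2.9589
Critical value for a two-sided test at α = 0.1: z_{α/2} = 1.645.
Power = Φ(δ − 1.645) + Φ(−δ − 1.645) = Φ(1.314) + Φ(-4.604) = 0.9056 + 0.0000 = 0.9056.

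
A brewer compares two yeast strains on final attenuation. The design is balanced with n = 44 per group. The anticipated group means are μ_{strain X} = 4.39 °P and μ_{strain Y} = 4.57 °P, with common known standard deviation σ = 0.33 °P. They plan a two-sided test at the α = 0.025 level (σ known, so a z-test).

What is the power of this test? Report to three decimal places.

Standardized effect: d = |μ_{strain X} − μ_{strain Y}| / σ = |4.39 − 4.57| / 0.33 = 0.5455
Noncentrality parameter: δ = d·√(n/2) = 0.5455 × √(44/2) = 2.5584
Two-sided α = 0.025 → critical value z_{0.0125} = 2.241.
Power = Φ(δ − 2.241) + Φ(−δ − 2.241) = Φ(0.317) + Φ(-4.800) = 0.6244 + 0.0000 = 0.6244.

Power ≈ 0.624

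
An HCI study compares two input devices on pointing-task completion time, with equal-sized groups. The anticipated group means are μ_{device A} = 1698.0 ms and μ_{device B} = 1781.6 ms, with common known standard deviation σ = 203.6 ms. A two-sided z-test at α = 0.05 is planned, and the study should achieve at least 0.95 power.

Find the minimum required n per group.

Standardized effect: d = |μ_{device A} − μ_{device B}| / σ = |1698.0 − 1781.6| / 203.6 = 0.4106
Set Φ(δ − 1.960) = 0.95; then δ − 1.960 = Φ⁻¹(0.95) = 1.645, giving δ = 3.605.
(Ignoring the negligible lower-tail rejection probability gives the usual closed-form inversion.)
δ = d·√(n/2) ⇒ n = 2(δ/d)² = 2 × (3.605 / 0.4106)² = 154.15.
Rounding up, n = 155 per group.

n = 155 per group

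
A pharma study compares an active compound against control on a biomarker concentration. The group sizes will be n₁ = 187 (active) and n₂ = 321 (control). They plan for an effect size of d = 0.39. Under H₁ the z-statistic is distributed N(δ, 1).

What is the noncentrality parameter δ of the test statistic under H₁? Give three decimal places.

The noncentrality parameter scales effect size by the design's sample-size factor: δ = d / √(1/n₁ + 1/n₂) = 0.39 / √(1/187 + 1/321) = 4.2394

δ ≈ 4.239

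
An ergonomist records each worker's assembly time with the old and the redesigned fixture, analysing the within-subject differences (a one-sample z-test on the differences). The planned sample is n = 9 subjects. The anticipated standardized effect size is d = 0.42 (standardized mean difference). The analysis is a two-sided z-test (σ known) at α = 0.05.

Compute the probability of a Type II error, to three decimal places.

Noncentrality parameter: δ = d·√n = 0.42 × √9 = 1.2600
Critical value for a two-sided test at α = 0.05: z_{α/2} = 1.960.
Power = Φ(δ − 1.960) + Φ(−δ − 1.960) = Φ(-0.700) + Φ(-3.220) = 0.2420 + 0.0006 = 0.2426.
Type II error: β = 1 − power = 1 − 0.2426 = 0.7574.

β ≈ 0.757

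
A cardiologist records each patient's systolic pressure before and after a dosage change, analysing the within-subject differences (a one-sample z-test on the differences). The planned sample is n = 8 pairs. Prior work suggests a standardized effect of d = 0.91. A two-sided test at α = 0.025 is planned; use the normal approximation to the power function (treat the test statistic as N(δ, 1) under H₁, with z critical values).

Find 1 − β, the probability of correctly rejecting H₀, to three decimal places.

Power ≈ 0.630

Noncentrality parameter: δ = d·√n = 0.91 × √8 = 2.5739
Two-sided α = 0.025 → critical value z_{0.0125} = 2.241.
Power = Φ(δ − 2.241) + Φ(−δ − 2.241) = Φ(0.332) + Φ(-4.815) = 0.6302 + 0.0000 = 0.6302.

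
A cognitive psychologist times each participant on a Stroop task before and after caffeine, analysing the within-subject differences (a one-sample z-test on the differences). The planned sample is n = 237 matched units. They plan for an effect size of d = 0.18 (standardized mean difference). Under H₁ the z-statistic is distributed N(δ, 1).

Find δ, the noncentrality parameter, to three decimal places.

δ = d·√n = 0.18 × √237 = 2.7711

δ ≈ 2.771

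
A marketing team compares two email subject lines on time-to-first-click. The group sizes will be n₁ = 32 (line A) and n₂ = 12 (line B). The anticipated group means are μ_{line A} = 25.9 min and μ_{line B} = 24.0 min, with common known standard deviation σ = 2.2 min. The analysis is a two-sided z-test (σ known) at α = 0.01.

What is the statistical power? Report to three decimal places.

Power ≈ 0.490

Standardized effect: d = |μ_{line A} − μ_{line B}| / σ = |25.9 − 24.0| / 2.2 = 0.8636
Noncentrality parameter: δ = d / √(1/n₁ + 1/n₂) = 0.8636 / √(1/32 + 1/12) = 2.5514
Critical value for a two-sided test at α = 0.01: z_{α/2} = 2.576.
Power = Φ(δ − 2.576) + Φ(−δ − 2.576) = Φ(-0.024) + Φ(-5.127) = 0.4902 + 0.0000 = 0.4902.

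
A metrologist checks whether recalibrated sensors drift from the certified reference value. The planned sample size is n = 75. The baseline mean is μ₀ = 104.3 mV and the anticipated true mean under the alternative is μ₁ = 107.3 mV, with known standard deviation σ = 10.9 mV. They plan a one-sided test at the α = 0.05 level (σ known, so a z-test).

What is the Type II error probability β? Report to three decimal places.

β ≈ 0.230

Standardized effect: d = |μ₁ − μ₀| / σ = |107.3 − 104.3| / 10.9 = 0.2752
Noncentrality parameter: δ = d·√n = 0.2752 × √75 = 2.3836
Critical value for a one-sided test at α = 0.05: z_α = 1.645.
Power = P(Z > 1.645 − δ) = Φ(0.739) = 0.7700.
Type II error: β = 1 − power = 1 − 0.7700 = 0.2300.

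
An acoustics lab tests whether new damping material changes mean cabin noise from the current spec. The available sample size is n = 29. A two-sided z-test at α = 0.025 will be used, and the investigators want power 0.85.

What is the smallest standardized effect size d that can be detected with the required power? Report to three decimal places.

Need Φ(δ − 2.241) = 0.85, so δ = 2.241 + 1.036 = 3.278.
(The second rejection-region term Φ(−δ − z_{α/2}) is negligible and dropped.)
δ = d·√n ⇒ d = δ/√n = 3.278/√29 = 0.6087.

d ≈ 0.609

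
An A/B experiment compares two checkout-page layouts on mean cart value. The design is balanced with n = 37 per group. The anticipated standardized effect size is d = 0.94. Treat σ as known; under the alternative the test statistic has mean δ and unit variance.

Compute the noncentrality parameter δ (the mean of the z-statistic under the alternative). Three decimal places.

δ ≈ 4.043

The noncentrality parameter scales effect size by the design's sample-size factor: δ = d·√(n/2) = 0.94 × √(37/2) = 4.0431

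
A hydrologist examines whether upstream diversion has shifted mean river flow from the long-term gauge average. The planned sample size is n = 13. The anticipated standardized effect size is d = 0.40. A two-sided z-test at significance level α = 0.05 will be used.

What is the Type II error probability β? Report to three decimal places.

β ≈ 0.697

Noncentrality parameter: δ = d·√n = 0.40 × √13 = 1.4422
Two-sided α = 0.05 → critical value z_{0.025} = 1.960.
Power = Φ(δ − 1.960) + Φ(−δ − 1.960) = Φ(-0.518) + Φ(-3.402) = 0.3023 + 0.0003 = 0.3027.
Type II error: β = 1 − power = 1 − 0.3027 = 0.6973.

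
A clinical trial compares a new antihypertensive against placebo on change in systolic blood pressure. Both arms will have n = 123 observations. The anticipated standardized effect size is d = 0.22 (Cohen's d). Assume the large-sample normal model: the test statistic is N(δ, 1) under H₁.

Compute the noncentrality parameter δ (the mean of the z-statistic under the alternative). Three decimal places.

δ ≈ 1.725

The noncentrality parameter scales effect size by the design's sample-size factor: δ = d·√(n/2) = 0.22 × √(123/2) = 1.7253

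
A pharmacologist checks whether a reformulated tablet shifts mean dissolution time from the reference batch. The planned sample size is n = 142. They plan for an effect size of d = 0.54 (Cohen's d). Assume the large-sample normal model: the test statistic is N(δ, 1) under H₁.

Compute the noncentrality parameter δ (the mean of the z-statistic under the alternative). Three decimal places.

δ = d·√n = 0.54 × √142 = 6.4348

δ ≈ 6.435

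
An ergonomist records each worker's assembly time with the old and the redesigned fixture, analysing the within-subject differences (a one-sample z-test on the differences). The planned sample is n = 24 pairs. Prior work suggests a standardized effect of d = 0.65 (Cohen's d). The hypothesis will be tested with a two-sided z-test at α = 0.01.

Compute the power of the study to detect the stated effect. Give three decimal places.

Power ≈ 0.729

Noncentrality parameter: δ = d·√n = 0.65 × √24 = 3.1843
Two-sided α = 0.01 → critical value z_{0.005} = 2.576.
Power = Φ(δ − 2.576) + Φ(−δ − 2.576) = Φ(0.609) + Φ(-5.760) = 0.7286 + 0.0000 = 0.7286.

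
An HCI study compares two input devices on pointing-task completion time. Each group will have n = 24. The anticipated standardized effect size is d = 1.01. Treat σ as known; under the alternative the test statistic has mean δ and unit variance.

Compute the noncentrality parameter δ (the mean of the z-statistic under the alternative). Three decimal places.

δ = d·√(n/2) = 1.01 × √(24/2) = 3.4987

δ ≈ 3.499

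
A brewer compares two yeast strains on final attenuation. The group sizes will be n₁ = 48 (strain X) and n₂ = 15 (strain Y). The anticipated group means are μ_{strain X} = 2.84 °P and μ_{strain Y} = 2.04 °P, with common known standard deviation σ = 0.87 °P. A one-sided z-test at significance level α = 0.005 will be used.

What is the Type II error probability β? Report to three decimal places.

Standardized effect: d = |μ_{strain X} − μ_{strain Y}| / σ = |2.84 − 2.04| / 0.87 = 0.9195
Noncentrality parameter: δ = d / √(1/n₁ + 1/n₂) = 0.9195 / √(1/48 + 1/15) = 3.1086
One-sided α = 0.005 → critical value z_{0.005} = 2.576.
Power = Φ(δ − 2.576) = Φ(0.533) = 0.7029.
Type II error: β = 1 − power = 1 − 0.7029 = 0.2971.

β ≈ 0.297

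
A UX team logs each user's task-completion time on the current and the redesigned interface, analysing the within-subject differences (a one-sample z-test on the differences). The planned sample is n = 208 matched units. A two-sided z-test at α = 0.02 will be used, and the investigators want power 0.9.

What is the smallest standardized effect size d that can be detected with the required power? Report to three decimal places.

Need Φ(δ − 2.326) = 0.9, so δ = 2.326 + 1.282 = 3.608.
(Lower-tail contribution to power is negligible for δ > 0.)
δ = d·√n ⇒ d = δ/√n = 3.608/√208 = 0.2502.

d ≈ 0.250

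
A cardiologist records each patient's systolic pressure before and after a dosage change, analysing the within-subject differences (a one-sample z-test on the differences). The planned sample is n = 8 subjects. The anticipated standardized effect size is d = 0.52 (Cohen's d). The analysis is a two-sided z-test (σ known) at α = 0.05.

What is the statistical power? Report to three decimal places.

Noncentrality parameter: δ = d·√n = 0.52 × √8 = 1.4708
Two-sided α = 0.05 → critical value z_{0.025} = 1.960.
Power = Φ(δ − 1.960) + Φ(−δ − 1.960) = Φ(-0.489) + Φ(-3.431) = 0.3124 + 0.0003 = 0.3127.

Power ≈ 0.313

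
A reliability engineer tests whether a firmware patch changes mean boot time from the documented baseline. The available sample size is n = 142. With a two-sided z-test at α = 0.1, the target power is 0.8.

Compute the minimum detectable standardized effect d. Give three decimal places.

Need Φ(δ − 1.645) = 0.8, so δ = 1.645 + 0.842 = 2.486.
(Lower-tail contribution to power is negligible for δ > 0.)
δ = d·√n ⇒ d = δ/√n = 2.486/√142 = 0.2087.

d ≈ 0.209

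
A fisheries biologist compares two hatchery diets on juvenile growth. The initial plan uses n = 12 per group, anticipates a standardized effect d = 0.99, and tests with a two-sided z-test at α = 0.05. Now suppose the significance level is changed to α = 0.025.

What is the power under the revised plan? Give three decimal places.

δ = d·√(n/2) = 0.99 × √(12/2) = 2.4250 (unchanged). New critical value: z_{0.0125} = 2.241.
Revised power = Φ(δ − 2.241) + Φ(−δ − 2.241) = Φ(0.184) + Φ(-4.666) = 0.5728 + 0.0000 = 0.5728.

Power ≈ 0.573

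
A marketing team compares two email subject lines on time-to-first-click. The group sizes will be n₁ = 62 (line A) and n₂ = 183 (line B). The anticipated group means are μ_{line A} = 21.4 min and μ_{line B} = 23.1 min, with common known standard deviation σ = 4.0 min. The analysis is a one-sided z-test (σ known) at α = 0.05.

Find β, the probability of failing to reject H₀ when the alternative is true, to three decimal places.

Standardized effect: d = |μ_{line A} − μ_{line B}| / σ = |21.4 − 23.1| / 4.0 = 0.4250
Noncentrality parameter: δ = d / √(1/n₁ + 1/n₂) = 0.4250 / √(1/62 + 1/183) = 2.8922
Critical value for a one-sided test at α = 0.05: z_α = 1.645.
Power = P(Z > 1.645 − δ) = Φ(1.247) = 0.8939.
Type II error: β = 1 − power = 1 − 0.8939 = 0.1061.

β ≈ 0.106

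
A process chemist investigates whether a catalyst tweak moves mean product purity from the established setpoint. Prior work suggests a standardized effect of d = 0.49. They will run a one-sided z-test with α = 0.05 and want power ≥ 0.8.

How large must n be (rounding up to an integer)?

n = 26

For power 0.8 need Φ(δ − z_{0.05}) = 0.8, so δ = z_{0.05} + z_{0.20} = 1.645 + 0.842 = 2.486.
δ = d·√n ⇒ n = (δ/d)² = (2.486 / 0.49)² = 25.75.
Rounding up, n = 26.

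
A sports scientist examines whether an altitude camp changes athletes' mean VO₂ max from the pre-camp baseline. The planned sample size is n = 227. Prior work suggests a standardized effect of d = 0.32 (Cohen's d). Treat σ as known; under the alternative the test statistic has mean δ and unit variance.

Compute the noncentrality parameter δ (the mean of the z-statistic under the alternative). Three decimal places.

δ ≈ 4.821

δ = d·√n = 0.32 × √227 = 4.8213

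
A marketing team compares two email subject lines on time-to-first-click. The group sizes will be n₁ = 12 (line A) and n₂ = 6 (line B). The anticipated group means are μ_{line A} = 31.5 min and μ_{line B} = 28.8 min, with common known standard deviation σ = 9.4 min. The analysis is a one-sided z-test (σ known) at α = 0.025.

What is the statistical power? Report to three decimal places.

Power ≈ 0.083

Standardized effect: d = |μ_{line A} − μ_{line B}| / σ = |31.5 − 28.8| / 9.4 = 0.2872
Noncentrality parameter: δ = d / √(1/n₁ + 1/n₂) = 0.2872 / √(1/12 + 1/6) = 0.5745
One-sided α = 0.025 → critical value z_{0.025} = 1.960.
Power = Φ(δ − 1.960) = Φ(-1.385) = 0.0830.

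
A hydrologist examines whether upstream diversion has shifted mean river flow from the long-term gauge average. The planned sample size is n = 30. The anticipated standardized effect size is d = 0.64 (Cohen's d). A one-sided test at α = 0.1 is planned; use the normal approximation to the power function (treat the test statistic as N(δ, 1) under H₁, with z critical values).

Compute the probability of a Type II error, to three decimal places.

β ≈ 0.013

Noncentrality parameter: δ = d·√n = 0.64 × √30 = 3.5054
One-sided α = 0.1 → critical value z_{0.1} = 1.282.
Power = Φ(δ − 1.282) = Φ(2.224) = 0.9869.
Type II error: β = 1 − power = 1 − 0.9869 = 0.0131.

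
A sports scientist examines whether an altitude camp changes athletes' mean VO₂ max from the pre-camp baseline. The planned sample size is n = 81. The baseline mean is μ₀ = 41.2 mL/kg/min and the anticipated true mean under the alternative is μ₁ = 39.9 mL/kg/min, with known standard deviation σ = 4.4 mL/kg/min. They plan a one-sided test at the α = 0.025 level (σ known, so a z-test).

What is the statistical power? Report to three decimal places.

Power ≈ 0.758

Standardized effect: d = |μ₁ − μ₀| / σ = |39.9 − 41.2| / 4.4 = 0.2955
Noncentrality parameter: δ = d·√n = 0.2955 × √81 = 2.6591
Critical value for a one-sided test at α = 0.025: z_α = 1.960.
Power = Φ(δ − 1.960) = Φ(0.699) = 0.7578.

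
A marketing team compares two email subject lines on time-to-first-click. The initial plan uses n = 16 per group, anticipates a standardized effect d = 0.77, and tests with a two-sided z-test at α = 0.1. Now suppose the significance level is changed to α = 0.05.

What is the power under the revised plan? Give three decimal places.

Power ≈ 0.586

δ = d·√(n/2) = 0.77 × √(16/2) = 2.1779 (unchanged). New critical value: z_{0.025} = 1.960.
Revised power = Φ(δ − 1.960) + Φ(−δ − 1.960) = Φ(0.218) + Φ(-4.138) = 0.5863 + 0.0000 = 0.5863.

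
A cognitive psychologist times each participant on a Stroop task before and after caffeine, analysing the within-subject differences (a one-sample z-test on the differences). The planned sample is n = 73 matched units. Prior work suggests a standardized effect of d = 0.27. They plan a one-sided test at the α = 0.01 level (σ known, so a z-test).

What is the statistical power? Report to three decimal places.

Power ≈ 0.492

Noncentrality parameter: δ = d·√n = 0.27 × √73 = 2.3069
Critical value for a one-sided test at α = 0.01: z_α = 2.326.
Power = P(Z > 2.326 − δ) = Φ(-0.019) = 0.4922.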